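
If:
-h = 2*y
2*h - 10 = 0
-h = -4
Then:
No Solution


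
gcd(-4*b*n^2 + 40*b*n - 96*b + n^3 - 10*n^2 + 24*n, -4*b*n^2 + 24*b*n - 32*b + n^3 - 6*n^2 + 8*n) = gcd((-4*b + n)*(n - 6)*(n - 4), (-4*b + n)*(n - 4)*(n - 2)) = 4*b*n - 16*b - n^2 + 4*n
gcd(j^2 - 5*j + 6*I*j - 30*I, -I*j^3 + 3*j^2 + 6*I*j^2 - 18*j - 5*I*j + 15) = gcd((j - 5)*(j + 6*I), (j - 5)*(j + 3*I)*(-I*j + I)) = j - 5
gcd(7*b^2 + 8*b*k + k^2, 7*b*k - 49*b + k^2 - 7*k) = 7*b + k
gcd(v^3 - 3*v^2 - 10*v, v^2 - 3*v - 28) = 1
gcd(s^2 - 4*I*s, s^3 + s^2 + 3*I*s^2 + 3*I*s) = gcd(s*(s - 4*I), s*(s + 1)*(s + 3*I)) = s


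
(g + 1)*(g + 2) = g^2 + 3*g + 2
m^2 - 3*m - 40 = (m - 8)*(m + 5)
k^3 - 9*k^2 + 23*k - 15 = (k - 5)*(k - 3)*(k - 1)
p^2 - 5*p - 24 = (p - 8)*(p + 3)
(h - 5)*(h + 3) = h^2 - 2*h - 15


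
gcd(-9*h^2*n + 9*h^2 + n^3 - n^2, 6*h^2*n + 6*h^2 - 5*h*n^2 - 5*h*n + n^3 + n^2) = 3*h - n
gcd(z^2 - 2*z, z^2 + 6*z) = z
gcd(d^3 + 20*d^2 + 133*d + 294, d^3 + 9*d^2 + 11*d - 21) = d + 7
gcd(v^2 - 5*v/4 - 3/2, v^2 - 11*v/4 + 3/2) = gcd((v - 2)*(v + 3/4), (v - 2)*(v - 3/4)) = v - 2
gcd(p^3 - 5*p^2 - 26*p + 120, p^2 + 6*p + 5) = p + 5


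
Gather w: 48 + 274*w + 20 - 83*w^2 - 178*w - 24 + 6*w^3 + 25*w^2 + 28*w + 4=6*w^3 - 58*w^2 + 124*w + 48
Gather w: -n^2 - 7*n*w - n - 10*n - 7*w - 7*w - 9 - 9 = -n^2 - 11*n + w*(-7*n - 14) - 18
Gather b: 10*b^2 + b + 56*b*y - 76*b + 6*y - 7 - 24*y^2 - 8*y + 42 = 10*b^2 + b*(56*y - 75) - 24*y^2 - 2*y + 35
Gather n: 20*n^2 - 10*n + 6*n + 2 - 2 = 20*n^2 - 4*n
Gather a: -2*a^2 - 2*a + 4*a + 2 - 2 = -2*a^2 + 2*a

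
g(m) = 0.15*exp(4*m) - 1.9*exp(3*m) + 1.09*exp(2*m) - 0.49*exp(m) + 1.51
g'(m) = 0.6*exp(4*m) - 5.7*exp(3*m) + 2.18*exp(2*m) - 0.49*exp(m) = (0.6*exp(3*m) - 5.7*exp(2*m) + 2.18*exp(m) - 0.49)*exp(m)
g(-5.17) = 1.51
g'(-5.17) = -0.00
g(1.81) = -185.16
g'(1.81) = -385.59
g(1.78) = -173.77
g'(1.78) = -372.90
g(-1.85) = 1.45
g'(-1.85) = -0.04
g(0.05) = 0.18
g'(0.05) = -4.00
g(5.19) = 144664659.54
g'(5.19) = 589571622.26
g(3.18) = 24355.94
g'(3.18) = 122611.90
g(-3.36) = 1.49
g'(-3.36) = -0.01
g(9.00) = 645673911975533.00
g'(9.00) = 2583706396432450.00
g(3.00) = 9448.76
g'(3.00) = 52334.93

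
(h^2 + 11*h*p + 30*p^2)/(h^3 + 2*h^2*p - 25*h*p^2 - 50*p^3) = (-h - 6*p)/(-h^2 + 3*h*p + 10*p^2)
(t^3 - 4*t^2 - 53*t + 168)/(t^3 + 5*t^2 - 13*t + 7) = (t^2 - 11*t + 24)/(t^2 - 2*t + 1)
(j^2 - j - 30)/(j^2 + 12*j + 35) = (j - 6)/(j + 7)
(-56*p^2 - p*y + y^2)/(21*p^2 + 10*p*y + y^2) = (-8*p + y)/(3*p + y)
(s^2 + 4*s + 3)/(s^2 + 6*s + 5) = (s + 3)/(s + 5)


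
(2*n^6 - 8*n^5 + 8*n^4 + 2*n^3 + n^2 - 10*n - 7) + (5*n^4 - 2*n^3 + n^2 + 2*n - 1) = 2*n^6 - 8*n^5 + 13*n^4 + 2*n^2 - 8*n - 8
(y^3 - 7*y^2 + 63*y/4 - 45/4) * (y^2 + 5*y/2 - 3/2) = y^5 - 9*y^4/2 - 13*y^3/4 + 309*y^2/8 - 207*y/4 + 135/8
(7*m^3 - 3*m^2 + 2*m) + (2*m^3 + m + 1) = 9*m^3 - 3*m^2 + 3*m + 1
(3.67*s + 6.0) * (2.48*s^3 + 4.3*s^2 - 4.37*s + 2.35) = 9.1016*s^4 + 30.661*s^3 + 9.7621*s^2 - 17.5955*s + 14.1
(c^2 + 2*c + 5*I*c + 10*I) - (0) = c^2 + 2*c + 5*I*c + 10*I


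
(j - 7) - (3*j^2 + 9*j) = -3*j^2 - 8*j - 7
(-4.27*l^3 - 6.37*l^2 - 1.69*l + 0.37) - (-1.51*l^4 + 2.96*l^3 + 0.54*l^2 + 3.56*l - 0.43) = 1.51*l^4 - 7.23*l^3 - 6.91*l^2 - 5.25*l + 0.8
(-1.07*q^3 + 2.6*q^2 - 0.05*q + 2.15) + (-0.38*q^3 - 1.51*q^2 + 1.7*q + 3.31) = -1.45*q^3 + 1.09*q^2 + 1.65*q + 5.46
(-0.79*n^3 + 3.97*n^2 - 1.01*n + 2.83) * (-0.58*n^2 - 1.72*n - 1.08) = 0.4582*n^5 - 0.9438*n^4 - 5.3894*n^3 - 4.1918*n^2 - 3.7768*n - 3.0564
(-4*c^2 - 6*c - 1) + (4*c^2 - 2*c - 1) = -8*c - 2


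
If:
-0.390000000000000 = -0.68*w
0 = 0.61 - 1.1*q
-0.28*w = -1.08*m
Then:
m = 0.15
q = 0.55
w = 0.57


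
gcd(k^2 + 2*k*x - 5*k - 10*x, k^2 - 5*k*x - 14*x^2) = k + 2*x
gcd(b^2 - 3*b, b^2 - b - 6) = b - 3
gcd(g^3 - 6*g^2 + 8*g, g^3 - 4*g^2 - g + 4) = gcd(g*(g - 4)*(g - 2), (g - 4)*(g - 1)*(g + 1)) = g - 4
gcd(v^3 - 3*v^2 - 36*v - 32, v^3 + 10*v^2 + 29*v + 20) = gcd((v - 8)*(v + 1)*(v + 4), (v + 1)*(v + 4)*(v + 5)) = v^2 + 5*v + 4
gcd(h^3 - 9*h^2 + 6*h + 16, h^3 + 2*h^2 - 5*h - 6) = h^2 - h - 2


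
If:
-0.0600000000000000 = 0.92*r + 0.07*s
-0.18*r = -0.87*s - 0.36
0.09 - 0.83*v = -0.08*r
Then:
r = -0.03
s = -0.42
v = 0.11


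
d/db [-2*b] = -2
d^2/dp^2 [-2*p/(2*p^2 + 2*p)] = -2/(p^3 + 3*p^2 + 3*p + 1)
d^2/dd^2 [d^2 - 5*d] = 2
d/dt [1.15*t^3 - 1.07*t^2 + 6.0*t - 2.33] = 3.45*t^2 - 2.14*t + 6.0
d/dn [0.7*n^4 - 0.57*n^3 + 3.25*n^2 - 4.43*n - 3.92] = 2.8*n^3 - 1.71*n^2 + 6.5*n - 4.43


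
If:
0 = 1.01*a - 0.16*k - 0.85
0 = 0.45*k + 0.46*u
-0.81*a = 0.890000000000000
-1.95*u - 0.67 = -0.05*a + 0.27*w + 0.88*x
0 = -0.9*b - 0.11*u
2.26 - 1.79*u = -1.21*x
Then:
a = -1.10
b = -1.46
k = -12.25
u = 11.98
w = -140.91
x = 15.86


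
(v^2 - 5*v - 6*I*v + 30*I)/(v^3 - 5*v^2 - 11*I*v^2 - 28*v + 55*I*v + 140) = (v - 6*I)/(v^2 - 11*I*v - 28)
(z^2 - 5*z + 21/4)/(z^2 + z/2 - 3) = (z - 7/2)/(z + 2)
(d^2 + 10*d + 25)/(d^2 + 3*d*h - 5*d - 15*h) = (d^2 + 10*d + 25)/(d^2 + 3*d*h - 5*d - 15*h)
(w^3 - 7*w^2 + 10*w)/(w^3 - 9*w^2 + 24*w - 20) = w/(w - 2)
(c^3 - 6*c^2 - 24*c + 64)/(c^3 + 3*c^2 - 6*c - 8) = (c - 8)/(c + 1)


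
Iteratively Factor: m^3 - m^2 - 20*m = (m)*(m^2 - m - 20) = m*(m - 5)*(m + 4)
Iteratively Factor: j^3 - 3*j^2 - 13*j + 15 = (j - 5)*(j^2 + 2*j - 3) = (j - 5)*(j - 1)*(j + 3)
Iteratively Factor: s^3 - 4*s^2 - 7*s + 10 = (s + 2)*(s^2 - 6*s + 5) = (s - 5)*(s + 2)*(s - 1)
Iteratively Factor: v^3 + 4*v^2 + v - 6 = (v + 3)*(v^2 + v - 2) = (v - 1)*(v + 3)*(v + 2)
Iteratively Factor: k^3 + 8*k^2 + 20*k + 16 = (k + 4)*(k^2 + 4*k + 4) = (k + 2)*(k + 4)*(k + 2)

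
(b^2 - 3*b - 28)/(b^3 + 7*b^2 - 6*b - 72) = (b - 7)/(b^2 + 3*b - 18)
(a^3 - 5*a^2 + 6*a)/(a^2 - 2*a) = a - 3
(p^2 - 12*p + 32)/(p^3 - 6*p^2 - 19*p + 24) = (p - 4)/(p^2 + 2*p - 3)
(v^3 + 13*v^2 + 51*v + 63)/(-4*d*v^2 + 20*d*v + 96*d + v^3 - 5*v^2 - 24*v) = (v^2 + 10*v + 21)/(-4*d*v + 32*d + v^2 - 8*v)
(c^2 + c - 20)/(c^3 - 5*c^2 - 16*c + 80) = (c + 5)/(c^2 - c - 20)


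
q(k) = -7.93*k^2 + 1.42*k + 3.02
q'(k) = 1.42 - 15.86*k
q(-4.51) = -164.68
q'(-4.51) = 72.95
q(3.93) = -113.88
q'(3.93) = -60.91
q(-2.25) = -40.32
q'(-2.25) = 37.10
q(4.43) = -146.31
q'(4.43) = -68.84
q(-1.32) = -12.67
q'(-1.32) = 22.36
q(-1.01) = -6.50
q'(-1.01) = 17.44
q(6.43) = -315.71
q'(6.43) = -100.56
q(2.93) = -60.90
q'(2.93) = -45.05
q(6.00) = -273.94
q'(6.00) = -93.74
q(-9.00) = -652.09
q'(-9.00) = 144.16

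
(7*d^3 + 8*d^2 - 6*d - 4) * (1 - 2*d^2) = -14*d^5 - 16*d^4 + 19*d^3 + 16*d^2 - 6*d - 4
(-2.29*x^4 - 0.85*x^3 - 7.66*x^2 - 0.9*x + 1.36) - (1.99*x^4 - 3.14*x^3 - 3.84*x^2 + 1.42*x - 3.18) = -4.28*x^4 + 2.29*x^3 - 3.82*x^2 - 2.32*x + 4.54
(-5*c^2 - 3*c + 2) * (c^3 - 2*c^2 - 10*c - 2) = -5*c^5 + 7*c^4 + 58*c^3 + 36*c^2 - 14*c - 4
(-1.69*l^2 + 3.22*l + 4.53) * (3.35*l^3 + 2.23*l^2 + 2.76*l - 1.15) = -5.6615*l^5 + 7.0183*l^4 + 17.6917*l^3 + 20.9326*l^2 + 8.7998*l - 5.2095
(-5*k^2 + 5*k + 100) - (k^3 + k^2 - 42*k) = -k^3 - 6*k^2 + 47*k + 100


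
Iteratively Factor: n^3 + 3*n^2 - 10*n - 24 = (n + 2)*(n^2 + n - 12) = (n - 3)*(n + 2)*(n + 4)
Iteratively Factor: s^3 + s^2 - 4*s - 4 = (s - 2)*(s^2 + 3*s + 2) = (s - 2)*(s + 2)*(s + 1)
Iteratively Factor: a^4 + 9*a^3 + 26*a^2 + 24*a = (a)*(a^3 + 9*a^2 + 26*a + 24) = a*(a + 3)*(a^2 + 6*a + 8) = a*(a + 3)*(a + 4)*(a + 2)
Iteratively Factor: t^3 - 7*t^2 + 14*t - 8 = (t - 4)*(t^2 - 3*t + 2) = (t - 4)*(t - 2)*(t - 1)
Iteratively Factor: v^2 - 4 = (v + 2)*(v - 2)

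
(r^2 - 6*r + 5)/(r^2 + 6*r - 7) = (r - 5)/(r + 7)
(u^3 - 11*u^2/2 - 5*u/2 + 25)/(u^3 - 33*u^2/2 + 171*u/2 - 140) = (2*u^2 - u - 10)/(2*u^2 - 23*u + 56)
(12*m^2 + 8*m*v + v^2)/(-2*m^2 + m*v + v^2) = (6*m + v)/(-m + v)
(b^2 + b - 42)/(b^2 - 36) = (b + 7)/(b + 6)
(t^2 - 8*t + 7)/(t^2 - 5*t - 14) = (t - 1)/(t + 2)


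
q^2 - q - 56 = (q - 8)*(q + 7)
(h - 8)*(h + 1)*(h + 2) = h^3 - 5*h^2 - 22*h - 16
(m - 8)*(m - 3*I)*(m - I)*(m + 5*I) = m^4 - 8*m^3 + I*m^3 + 17*m^2 - 8*I*m^2 - 136*m - 15*I*m + 120*I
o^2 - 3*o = o*(o - 3)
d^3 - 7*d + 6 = (d - 2)*(d - 1)*(d + 3)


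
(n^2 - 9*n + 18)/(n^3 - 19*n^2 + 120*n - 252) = (n - 3)/(n^2 - 13*n + 42)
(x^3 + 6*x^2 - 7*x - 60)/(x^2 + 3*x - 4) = (x^2 + 2*x - 15)/(x - 1)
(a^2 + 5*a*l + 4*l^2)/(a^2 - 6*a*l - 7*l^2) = (a + 4*l)/(a - 7*l)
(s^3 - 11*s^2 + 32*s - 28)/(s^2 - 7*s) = s - 4 + 4/s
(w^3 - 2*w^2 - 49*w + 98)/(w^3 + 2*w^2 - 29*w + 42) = (w - 7)/(w - 3)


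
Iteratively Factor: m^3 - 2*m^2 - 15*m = (m + 3)*(m^2 - 5*m) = m*(m + 3)*(m - 5)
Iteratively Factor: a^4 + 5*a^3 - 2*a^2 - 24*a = (a + 4)*(a^3 + a^2 - 6*a) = (a + 3)*(a + 4)*(a^2 - 2*a) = (a - 2)*(a + 3)*(a + 4)*(a)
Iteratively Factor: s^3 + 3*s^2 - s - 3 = (s + 3)*(s^2 - 1) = (s + 1)*(s + 3)*(s - 1)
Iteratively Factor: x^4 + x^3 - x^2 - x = (x + 1)*(x^3 - x) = (x + 1)^2*(x^2 - x) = (x - 1)*(x + 1)^2*(x)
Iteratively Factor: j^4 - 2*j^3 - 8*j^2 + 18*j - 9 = (j - 1)*(j^3 - j^2 - 9*j + 9) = (j - 1)*(j + 3)*(j^2 - 4*j + 3) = (j - 3)*(j - 1)*(j + 3)*(j - 1)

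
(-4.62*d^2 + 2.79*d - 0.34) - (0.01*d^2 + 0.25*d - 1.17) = -4.63*d^2 + 2.54*d + 0.83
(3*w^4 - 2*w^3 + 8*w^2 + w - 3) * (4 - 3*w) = -9*w^5 + 18*w^4 - 32*w^3 + 29*w^2 + 13*w - 12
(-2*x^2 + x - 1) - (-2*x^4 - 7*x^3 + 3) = 2*x^4 + 7*x^3 - 2*x^2 + x - 4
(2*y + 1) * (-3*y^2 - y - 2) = -6*y^3 - 5*y^2 - 5*y - 2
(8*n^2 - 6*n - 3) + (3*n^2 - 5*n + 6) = 11*n^2 - 11*n + 3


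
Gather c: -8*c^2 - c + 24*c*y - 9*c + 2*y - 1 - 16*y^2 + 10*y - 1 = -8*c^2 + c*(24*y - 10) - 16*y^2 + 12*y - 2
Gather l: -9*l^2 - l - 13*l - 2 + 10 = -9*l^2 - 14*l + 8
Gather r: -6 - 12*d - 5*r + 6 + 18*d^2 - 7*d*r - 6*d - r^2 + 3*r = 18*d^2 - 18*d - r^2 + r*(-7*d - 2)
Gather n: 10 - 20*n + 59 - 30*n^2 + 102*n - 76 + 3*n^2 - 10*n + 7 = -27*n^2 + 72*n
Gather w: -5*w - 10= -5*w - 10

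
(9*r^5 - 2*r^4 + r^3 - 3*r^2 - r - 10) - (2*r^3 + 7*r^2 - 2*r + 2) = 9*r^5 - 2*r^4 - r^3 - 10*r^2 + r - 12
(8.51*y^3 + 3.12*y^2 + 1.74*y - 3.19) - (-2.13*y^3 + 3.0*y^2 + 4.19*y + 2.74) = 10.64*y^3 + 0.12*y^2 - 2.45*y - 5.93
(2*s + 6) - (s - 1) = s + 7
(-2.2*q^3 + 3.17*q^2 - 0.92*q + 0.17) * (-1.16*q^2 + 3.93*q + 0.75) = 2.552*q^5 - 12.3232*q^4 + 11.8753*q^3 - 1.4353*q^2 - 0.0219*q + 0.1275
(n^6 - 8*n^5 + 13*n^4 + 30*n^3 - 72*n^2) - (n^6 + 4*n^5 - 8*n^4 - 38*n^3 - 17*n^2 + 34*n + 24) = -12*n^5 + 21*n^4 + 68*n^3 - 55*n^2 - 34*n - 24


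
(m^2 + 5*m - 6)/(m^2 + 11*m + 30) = (m - 1)/(m + 5)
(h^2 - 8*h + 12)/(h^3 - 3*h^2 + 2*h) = (h - 6)/(h*(h - 1))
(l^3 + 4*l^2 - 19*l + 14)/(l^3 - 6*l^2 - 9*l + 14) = (l^2 + 5*l - 14)/(l^2 - 5*l - 14)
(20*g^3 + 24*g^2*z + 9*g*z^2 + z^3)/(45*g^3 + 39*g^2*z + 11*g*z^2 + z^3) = (4*g^2 + 4*g*z + z^2)/(9*g^2 + 6*g*z + z^2)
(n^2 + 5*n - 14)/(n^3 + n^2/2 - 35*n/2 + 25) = 2*(n + 7)/(2*n^2 + 5*n - 25)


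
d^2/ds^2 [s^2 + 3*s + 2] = 2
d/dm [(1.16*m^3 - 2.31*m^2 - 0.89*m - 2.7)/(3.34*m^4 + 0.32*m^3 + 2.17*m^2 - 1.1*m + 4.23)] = (-3.8744*m^6 + 15.4308*m^5 + 12.1742*m^4 + 34.0896*m^3 + 21.7847*m^2 - 7.8246*m - 6.7347)/(11.1556*m^8 + 2.1376*m^7 + 14.598*m^6 - 5.9592*m^5 + 32.2613*m^4 - 2.0668*m^3 + 19.5682*m^2 - 9.306*m + 17.8929)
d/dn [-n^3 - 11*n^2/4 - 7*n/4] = -3*n^2 - 11*n/2 - 7/4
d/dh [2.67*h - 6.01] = 2.67000000000000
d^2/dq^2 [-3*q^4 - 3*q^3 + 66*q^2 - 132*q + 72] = -36*q^2 - 18*q + 132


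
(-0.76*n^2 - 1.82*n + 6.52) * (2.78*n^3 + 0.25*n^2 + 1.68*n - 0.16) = -2.1128*n^5 - 5.2496*n^4 + 16.3938*n^3 - 1.306*n^2 + 11.2448*n - 1.0432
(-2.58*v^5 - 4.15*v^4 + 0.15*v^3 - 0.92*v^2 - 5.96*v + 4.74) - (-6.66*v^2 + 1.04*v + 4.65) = -2.58*v^5 - 4.15*v^4 + 0.15*v^3 + 5.74*v^2 - 7.0*v + 0.0899999999999999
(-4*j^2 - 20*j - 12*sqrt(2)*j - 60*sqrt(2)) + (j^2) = -3*j^2 - 20*j - 12*sqrt(2)*j - 60*sqrt(2)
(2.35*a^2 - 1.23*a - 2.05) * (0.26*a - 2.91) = 0.611*a^3 - 7.1583*a^2 + 3.0463*a + 5.9655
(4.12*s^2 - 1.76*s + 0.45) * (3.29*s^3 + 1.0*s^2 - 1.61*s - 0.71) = 13.5548*s^5 - 1.6704*s^4 - 6.9127*s^3 + 0.3584*s^2 + 0.5251*s - 0.3195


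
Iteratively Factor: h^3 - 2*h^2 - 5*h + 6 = (h - 1)*(h^2 - h - 6) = (h - 1)*(h + 2)*(h - 3)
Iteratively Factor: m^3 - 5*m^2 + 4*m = (m - 1)*(m^2 - 4*m) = (m - 4)*(m - 1)*(m)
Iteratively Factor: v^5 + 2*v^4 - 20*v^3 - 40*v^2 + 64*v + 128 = (v + 2)*(v^4 - 20*v^2 + 64) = (v + 2)^2*(v^3 - 2*v^2 - 16*v + 32) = (v - 4)*(v + 2)^2*(v^2 + 2*v - 8) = (v - 4)*(v + 2)^2*(v + 4)*(v - 2)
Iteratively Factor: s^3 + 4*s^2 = (s)*(s^2 + 4*s) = s*(s + 4)*(s)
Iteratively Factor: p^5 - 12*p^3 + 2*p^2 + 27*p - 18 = (p - 1)*(p^4 + p^3 - 11*p^2 - 9*p + 18) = (p - 1)*(p + 2)*(p^3 - p^2 - 9*p + 9) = (p - 1)*(p + 2)*(p + 3)*(p^2 - 4*p + 3) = (p - 3)*(p - 1)*(p + 2)*(p + 3)*(p - 1)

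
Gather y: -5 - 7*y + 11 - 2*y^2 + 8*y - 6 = -2*y^2 + y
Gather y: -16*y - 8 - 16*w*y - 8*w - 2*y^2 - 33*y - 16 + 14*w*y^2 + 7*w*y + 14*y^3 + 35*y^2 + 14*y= -8*w + 14*y^3 + y^2*(14*w + 33) + y*(-9*w - 35) - 24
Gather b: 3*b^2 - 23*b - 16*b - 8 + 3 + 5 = 3*b^2 - 39*b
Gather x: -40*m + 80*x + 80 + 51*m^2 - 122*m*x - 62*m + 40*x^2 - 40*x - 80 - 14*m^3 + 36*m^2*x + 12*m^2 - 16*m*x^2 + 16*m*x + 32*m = -14*m^3 + 63*m^2 - 70*m + x^2*(40 - 16*m) + x*(36*m^2 - 106*m + 40)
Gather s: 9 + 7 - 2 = 14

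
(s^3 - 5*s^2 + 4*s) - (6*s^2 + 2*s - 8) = s^3 - 11*s^2 + 2*s + 8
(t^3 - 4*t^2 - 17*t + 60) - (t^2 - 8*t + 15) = t^3 - 5*t^2 - 9*t + 45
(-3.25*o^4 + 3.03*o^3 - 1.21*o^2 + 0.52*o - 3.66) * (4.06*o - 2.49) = -13.195*o^5 + 20.3943*o^4 - 12.4573*o^3 + 5.1241*o^2 - 16.1544*o + 9.1134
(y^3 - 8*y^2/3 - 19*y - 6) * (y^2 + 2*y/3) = y^5 - 2*y^4 - 187*y^3/9 - 56*y^2/3 - 4*y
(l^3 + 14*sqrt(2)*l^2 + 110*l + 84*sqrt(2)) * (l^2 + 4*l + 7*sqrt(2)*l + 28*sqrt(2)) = l^5 + 4*l^4 + 21*sqrt(2)*l^4 + 84*sqrt(2)*l^3 + 306*l^3 + 854*sqrt(2)*l^2 + 1224*l^2 + 1176*l + 3416*sqrt(2)*l + 4704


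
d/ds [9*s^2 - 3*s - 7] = 18*s - 3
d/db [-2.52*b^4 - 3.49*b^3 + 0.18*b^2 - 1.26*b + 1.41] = -10.08*b^3 - 10.47*b^2 + 0.36*b - 1.26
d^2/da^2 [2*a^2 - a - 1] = 4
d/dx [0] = 0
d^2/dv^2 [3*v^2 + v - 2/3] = 6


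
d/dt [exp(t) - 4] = exp(t)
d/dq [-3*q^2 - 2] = -6*q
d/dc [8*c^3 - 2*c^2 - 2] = 4*c*(6*c - 1)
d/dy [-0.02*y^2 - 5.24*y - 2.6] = -0.04*y - 5.24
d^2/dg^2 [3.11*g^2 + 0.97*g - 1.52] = 6.22000000000000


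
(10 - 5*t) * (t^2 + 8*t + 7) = -5*t^3 - 30*t^2 + 45*t + 70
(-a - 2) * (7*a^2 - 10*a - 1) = -7*a^3 - 4*a^2 + 21*a + 2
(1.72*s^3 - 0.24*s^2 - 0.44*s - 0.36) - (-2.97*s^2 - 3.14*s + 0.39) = 1.72*s^3 + 2.73*s^2 + 2.7*s - 0.75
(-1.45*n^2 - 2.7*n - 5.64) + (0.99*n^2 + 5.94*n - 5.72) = -0.46*n^2 + 3.24*n - 11.36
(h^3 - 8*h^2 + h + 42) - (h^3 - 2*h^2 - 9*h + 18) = -6*h^2 + 10*h + 24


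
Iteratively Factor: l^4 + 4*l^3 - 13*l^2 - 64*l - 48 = (l + 4)*(l^3 - 13*l - 12) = (l + 3)*(l + 4)*(l^2 - 3*l - 4) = (l + 1)*(l + 3)*(l + 4)*(l - 4)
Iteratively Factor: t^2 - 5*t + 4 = (t - 1)*(t - 4)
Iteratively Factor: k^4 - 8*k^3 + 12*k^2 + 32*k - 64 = (k - 4)*(k^3 - 4*k^2 - 4*k + 16) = (k - 4)*(k + 2)*(k^2 - 6*k + 8) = (k - 4)^2*(k + 2)*(k - 2)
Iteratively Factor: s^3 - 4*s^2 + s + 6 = (s - 2)*(s^2 - 2*s - 3) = (s - 2)*(s + 1)*(s - 3)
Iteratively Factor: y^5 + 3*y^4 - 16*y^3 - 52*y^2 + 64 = (y + 2)*(y^4 + y^3 - 18*y^2 - 16*y + 32) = (y - 1)*(y + 2)*(y^3 + 2*y^2 - 16*y - 32) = (y - 4)*(y - 1)*(y + 2)*(y^2 + 6*y + 8) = (y - 4)*(y - 1)*(y + 2)^2*(y + 4)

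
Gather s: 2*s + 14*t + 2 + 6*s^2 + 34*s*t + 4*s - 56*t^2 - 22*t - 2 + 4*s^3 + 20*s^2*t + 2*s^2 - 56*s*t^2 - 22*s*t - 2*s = 4*s^3 + s^2*(20*t + 8) + s*(-56*t^2 + 12*t + 4) - 56*t^2 - 8*t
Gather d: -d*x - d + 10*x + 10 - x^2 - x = d*(-x - 1) - x^2 + 9*x + 10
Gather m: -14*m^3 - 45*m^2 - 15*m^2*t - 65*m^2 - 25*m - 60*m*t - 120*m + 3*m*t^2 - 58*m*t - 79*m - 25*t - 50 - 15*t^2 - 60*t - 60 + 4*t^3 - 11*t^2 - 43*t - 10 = -14*m^3 + m^2*(-15*t - 110) + m*(3*t^2 - 118*t - 224) + 4*t^3 - 26*t^2 - 128*t - 120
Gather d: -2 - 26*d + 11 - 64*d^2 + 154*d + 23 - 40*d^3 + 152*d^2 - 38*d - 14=-40*d^3 + 88*d^2 + 90*d + 18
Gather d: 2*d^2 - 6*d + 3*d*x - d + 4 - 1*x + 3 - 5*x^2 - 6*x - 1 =2*d^2 + d*(3*x - 7) - 5*x^2 - 7*x + 6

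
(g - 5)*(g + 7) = g^2 + 2*g - 35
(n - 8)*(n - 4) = n^2 - 12*n + 32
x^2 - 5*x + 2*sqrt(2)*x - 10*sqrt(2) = (x - 5)*(x + 2*sqrt(2))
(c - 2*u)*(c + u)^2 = c^3 - 3*c*u^2 - 2*u^3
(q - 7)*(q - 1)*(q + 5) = q^3 - 3*q^2 - 33*q + 35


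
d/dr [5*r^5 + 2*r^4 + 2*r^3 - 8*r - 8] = 25*r^4 + 8*r^3 + 6*r^2 - 8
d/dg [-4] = 0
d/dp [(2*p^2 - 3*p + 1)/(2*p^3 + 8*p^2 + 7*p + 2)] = (-4*p^4 + 12*p^3 + 32*p^2 - 8*p - 13)/(4*p^6 + 32*p^5 + 92*p^4 + 120*p^3 + 81*p^2 + 28*p + 4)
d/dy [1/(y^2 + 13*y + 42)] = (-2*y - 13)/(y^2 + 13*y + 42)^2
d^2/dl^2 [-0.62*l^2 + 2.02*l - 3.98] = -1.24000000000000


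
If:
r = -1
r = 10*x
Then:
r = -1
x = -1/10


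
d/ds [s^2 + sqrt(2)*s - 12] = 2*s + sqrt(2)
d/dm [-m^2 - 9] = -2*m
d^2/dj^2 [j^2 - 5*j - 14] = 2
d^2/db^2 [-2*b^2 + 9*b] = -4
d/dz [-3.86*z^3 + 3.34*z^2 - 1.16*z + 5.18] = -11.58*z^2 + 6.68*z - 1.16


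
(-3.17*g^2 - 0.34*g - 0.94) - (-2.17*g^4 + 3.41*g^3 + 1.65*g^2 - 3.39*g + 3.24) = 2.17*g^4 - 3.41*g^3 - 4.82*g^2 + 3.05*g - 4.18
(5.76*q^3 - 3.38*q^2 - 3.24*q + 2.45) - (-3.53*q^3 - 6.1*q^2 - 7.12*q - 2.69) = 9.29*q^3 + 2.72*q^2 + 3.88*q + 5.14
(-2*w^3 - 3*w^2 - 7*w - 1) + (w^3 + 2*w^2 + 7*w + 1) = -w^3 - w^2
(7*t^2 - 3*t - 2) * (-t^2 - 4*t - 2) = -7*t^4 - 25*t^3 + 14*t + 4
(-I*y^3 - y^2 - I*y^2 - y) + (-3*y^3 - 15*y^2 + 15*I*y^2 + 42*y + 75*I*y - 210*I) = -3*y^3 - I*y^3 - 16*y^2 + 14*I*y^2 + 41*y + 75*I*y - 210*I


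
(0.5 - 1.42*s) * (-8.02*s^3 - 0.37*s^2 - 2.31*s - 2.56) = 11.3884*s^4 - 3.4846*s^3 + 3.0952*s^2 + 2.4802*s - 1.28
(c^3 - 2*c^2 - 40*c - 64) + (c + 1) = c^3 - 2*c^2 - 39*c - 63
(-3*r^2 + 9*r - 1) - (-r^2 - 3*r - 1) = -2*r^2 + 12*r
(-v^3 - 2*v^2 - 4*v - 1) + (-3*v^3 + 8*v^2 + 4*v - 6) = -4*v^3 + 6*v^2 - 7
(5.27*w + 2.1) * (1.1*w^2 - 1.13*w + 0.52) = 5.797*w^3 - 3.6451*w^2 + 0.3674*w + 1.092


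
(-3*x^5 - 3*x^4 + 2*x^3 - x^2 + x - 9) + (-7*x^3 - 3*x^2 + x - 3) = -3*x^5 - 3*x^4 - 5*x^3 - 4*x^2 + 2*x - 12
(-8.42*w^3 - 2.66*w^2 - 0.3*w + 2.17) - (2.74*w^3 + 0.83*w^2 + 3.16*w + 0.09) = -11.16*w^3 - 3.49*w^2 - 3.46*w + 2.08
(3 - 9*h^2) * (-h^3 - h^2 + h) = 9*h^5 + 9*h^4 - 12*h^3 - 3*h^2 + 3*h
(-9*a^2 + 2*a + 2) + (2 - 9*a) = -9*a^2 - 7*a + 4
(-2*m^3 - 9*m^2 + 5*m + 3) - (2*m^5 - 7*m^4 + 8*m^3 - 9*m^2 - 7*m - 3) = -2*m^5 + 7*m^4 - 10*m^3 + 12*m + 6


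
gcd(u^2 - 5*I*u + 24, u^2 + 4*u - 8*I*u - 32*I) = u - 8*I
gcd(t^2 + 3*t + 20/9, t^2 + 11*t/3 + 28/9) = t + 4/3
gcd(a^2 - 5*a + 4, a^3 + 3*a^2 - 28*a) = a - 4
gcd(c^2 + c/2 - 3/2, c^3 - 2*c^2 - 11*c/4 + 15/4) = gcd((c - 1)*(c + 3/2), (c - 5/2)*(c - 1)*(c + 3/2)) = c^2 + c/2 - 3/2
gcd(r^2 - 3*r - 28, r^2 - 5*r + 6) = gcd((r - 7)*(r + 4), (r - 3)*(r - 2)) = 1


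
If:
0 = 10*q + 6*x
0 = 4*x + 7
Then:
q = 21/20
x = -7/4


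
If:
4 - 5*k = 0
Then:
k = 4/5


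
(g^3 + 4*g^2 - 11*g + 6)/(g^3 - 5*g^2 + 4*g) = (g^2 + 5*g - 6)/(g*(g - 4))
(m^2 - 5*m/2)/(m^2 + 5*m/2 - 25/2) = m/(m + 5)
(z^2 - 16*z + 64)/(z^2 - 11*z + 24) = (z - 8)/(z - 3)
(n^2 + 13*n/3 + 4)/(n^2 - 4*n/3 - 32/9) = 3*(n + 3)/(3*n - 8)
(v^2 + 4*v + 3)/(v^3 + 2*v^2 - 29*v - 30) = (v + 3)/(v^2 + v - 30)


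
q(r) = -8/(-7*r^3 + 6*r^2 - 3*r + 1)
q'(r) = -8*(21*r^2 - 12*r + 3)/(-7*r^3 + 6*r^2 - 3*r + 1)^2 = 24*(-7*r^2 + 4*r - 1)/(7*r^3 - 6*r^2 + 3*r - 1)^2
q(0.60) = 52.63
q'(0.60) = -1163.43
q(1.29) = 1.01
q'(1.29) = -2.87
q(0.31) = -18.26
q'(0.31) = -54.12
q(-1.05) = -0.42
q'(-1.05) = -0.87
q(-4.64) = -0.01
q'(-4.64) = -0.01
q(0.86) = 5.02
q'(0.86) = -25.83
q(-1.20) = -0.32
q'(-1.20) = -0.59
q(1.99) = 0.22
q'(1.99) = -0.38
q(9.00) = 0.00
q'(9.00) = 0.00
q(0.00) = -8.00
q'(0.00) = -24.00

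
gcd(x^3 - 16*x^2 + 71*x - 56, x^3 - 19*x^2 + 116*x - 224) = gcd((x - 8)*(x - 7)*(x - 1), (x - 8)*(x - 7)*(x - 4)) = x^2 - 15*x + 56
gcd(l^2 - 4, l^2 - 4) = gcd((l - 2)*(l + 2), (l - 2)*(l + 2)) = l^2 - 4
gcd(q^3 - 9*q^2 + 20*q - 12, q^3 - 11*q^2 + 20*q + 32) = 1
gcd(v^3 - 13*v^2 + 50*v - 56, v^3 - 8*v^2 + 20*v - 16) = v^2 - 6*v + 8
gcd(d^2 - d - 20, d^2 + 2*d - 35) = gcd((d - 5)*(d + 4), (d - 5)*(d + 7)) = d - 5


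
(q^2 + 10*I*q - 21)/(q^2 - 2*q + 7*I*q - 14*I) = (q + 3*I)/(q - 2)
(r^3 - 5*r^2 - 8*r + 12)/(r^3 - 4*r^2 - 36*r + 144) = (r^2 + r - 2)/(r^2 + 2*r - 24)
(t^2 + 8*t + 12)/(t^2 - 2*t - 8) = (t + 6)/(t - 4)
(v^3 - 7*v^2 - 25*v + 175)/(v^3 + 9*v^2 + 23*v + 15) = (v^2 - 12*v + 35)/(v^2 + 4*v + 3)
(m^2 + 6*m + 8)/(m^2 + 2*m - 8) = (m + 2)/(m - 2)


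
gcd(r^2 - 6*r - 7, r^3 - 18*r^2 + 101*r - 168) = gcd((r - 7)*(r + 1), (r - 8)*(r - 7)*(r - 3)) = r - 7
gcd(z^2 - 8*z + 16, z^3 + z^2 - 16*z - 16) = z - 4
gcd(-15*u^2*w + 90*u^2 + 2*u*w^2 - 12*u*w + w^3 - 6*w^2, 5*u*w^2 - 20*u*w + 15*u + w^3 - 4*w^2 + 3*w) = 5*u + w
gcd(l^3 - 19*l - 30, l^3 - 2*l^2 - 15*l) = l^2 - 2*l - 15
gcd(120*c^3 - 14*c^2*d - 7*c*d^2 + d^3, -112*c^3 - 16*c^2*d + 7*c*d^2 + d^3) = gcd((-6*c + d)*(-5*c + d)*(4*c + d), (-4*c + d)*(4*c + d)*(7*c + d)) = 4*c + d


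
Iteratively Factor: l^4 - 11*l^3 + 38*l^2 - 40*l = (l - 2)*(l^3 - 9*l^2 + 20*l) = (l - 5)*(l - 2)*(l^2 - 4*l) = l*(l - 5)*(l - 2)*(l - 4)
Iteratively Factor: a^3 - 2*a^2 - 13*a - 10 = (a - 5)*(a^2 + 3*a + 2) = (a - 5)*(a + 1)*(a + 2)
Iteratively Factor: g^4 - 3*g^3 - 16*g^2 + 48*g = (g)*(g^3 - 3*g^2 - 16*g + 48) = g*(g - 3)*(g^2 - 16) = g*(g - 3)*(g + 4)*(g - 4)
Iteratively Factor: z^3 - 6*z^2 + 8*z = (z - 2)*(z^2 - 4*z) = (z - 4)*(z - 2)*(z)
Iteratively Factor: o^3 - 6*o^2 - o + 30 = (o + 2)*(o^2 - 8*o + 15) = (o - 3)*(o + 2)*(o - 5)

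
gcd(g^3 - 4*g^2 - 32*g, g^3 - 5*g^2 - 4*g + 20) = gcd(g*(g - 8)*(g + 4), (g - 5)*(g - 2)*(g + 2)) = 1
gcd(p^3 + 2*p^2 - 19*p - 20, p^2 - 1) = p + 1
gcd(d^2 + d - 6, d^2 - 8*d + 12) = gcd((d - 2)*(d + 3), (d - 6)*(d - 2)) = d - 2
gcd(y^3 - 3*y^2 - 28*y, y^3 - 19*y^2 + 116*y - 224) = y - 7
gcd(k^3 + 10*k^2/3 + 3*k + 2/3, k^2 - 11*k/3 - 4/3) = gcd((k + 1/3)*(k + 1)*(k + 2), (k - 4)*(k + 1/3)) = k + 1/3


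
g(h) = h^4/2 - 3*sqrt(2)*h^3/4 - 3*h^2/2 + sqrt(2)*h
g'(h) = 2*h^3 - 9*sqrt(2)*h^2/4 - 3*h + sqrt(2)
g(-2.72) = 33.77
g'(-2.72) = -54.21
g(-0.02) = -0.03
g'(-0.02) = 1.47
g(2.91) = 1.13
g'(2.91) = 15.02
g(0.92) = -0.44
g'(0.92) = -2.48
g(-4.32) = 225.55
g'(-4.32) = -206.25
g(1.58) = -2.58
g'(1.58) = -3.38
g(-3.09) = 58.18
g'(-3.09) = -78.70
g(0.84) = -0.25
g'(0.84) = -2.17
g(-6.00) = 814.62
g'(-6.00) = -527.14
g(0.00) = 0.00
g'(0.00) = 1.41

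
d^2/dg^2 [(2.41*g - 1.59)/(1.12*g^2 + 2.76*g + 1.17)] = ((2.24*g + 2.76)*(2.41*g - 1.59)*(4.48*g + 5.52) - (16.1952*g + 9.7416)*(1.12*g^2 + 2.76*g + 1.17))/(1.12*g^2 + 2.76*g + 1.17)^3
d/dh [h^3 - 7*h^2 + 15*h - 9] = 3*h^2 - 14*h + 15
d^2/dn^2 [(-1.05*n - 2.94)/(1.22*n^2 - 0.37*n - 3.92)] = ((1.05*n + 2.94)*(2.44*n - 0.37)*(4.88*n - 0.74) + (7.686*n + 6.3966)*(-1.22*n^2 + 0.37*n + 3.92))/(-1.22*n^2 + 0.37*n + 3.92)^3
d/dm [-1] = 0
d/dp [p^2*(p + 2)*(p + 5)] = p*(4*p^2 + 21*p + 20)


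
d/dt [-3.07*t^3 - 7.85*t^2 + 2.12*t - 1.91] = -9.21*t^2 - 15.7*t + 2.12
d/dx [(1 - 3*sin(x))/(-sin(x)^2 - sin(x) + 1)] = (-3*sin(x)^2 + 2*sin(x) - 2)*cos(x)/(sin(x) - cos(x)^2)^2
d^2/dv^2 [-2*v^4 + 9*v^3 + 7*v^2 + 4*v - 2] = -24*v^2 + 54*v + 14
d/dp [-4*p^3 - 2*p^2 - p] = -12*p^2 - 4*p - 1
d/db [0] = 0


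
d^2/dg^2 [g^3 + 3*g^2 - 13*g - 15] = 6*g + 6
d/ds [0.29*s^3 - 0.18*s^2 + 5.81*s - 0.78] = 0.87*s^2 - 0.36*s + 5.81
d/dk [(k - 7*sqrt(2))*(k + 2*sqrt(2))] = 2*k - 5*sqrt(2)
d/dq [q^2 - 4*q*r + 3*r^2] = 2*q - 4*r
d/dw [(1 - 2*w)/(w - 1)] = (w - 1)^(-2)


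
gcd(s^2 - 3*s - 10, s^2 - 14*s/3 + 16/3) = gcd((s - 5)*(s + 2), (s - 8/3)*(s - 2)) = 1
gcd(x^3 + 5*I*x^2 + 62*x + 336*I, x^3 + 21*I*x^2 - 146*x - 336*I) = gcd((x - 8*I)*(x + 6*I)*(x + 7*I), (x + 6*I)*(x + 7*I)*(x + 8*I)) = x^2 + 13*I*x - 42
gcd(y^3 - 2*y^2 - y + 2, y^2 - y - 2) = y^2 - y - 2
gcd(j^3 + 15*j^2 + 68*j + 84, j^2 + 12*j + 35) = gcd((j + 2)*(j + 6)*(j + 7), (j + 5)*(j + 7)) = j + 7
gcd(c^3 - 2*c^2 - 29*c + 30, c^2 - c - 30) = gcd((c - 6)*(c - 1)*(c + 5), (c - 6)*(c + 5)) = c^2 - c - 30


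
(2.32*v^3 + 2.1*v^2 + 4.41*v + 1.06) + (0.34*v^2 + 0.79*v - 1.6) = 2.32*v^3 + 2.44*v^2 + 5.2*v - 0.54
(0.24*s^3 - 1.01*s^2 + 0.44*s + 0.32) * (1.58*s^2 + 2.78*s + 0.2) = 0.3792*s^5 - 0.9286*s^4 - 2.0646*s^3 + 1.5268*s^2 + 0.9776*s + 0.064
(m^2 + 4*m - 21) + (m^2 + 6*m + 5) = 2*m^2 + 10*m - 16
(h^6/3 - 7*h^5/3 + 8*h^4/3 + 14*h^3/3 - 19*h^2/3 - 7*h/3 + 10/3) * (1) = h^6/3 - 7*h^5/3 + 8*h^4/3 + 14*h^3/3 - 19*h^2/3 - 7*h/3 + 10/3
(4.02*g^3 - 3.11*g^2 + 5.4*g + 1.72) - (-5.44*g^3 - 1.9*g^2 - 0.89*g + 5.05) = 9.46*g^3 - 1.21*g^2 + 6.29*g - 3.33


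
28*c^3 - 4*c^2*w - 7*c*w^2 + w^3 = (-7*c + w)*(-2*c + w)*(2*c + w)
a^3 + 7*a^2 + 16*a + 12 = (a + 2)^2*(a + 3)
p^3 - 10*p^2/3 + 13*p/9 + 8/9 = (p - 8/3)*(p - 1)*(p + 1/3)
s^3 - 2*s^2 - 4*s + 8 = (s - 2)^2*(s + 2)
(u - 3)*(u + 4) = u^2 + u - 12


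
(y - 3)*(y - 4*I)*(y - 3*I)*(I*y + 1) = I*y^4 + 8*y^3 - 3*I*y^3 - 24*y^2 - 19*I*y^2 - 12*y + 57*I*y + 36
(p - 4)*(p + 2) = p^2 - 2*p - 8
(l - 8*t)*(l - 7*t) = l^2 - 15*l*t + 56*t^2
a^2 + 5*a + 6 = (a + 2)*(a + 3)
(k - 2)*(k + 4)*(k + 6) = k^3 + 8*k^2 + 4*k - 48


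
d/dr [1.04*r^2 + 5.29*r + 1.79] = 2.08*r + 5.29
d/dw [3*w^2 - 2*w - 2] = 6*w - 2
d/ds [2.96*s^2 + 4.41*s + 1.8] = 5.92*s + 4.41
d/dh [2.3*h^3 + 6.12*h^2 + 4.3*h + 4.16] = 6.9*h^2 + 12.24*h + 4.3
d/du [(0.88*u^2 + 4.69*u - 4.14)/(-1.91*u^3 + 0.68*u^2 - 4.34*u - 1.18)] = (1.6808*u^4 + 17.9158*u^3 - 30.7306*u^2 + 3.5536*u - 23.5018)/(3.6481*u^6 - 2.5976*u^5 + 17.0412*u^4 - 1.3948*u^3 + 17.2308*u^2 + 10.2424*u + 1.3924)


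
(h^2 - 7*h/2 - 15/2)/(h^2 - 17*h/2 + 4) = (2*h^2 - 7*h - 15)/(2*h^2 - 17*h + 8)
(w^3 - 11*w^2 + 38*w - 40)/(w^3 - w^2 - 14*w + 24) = (w^2 - 9*w + 20)/(w^2 + w - 12)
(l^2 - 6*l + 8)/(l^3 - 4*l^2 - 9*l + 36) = (l - 2)/(l^2 - 9)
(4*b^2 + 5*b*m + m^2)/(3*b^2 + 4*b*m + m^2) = (4*b + m)/(3*b + m)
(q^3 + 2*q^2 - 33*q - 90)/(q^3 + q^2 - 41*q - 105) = (q - 6)/(q - 7)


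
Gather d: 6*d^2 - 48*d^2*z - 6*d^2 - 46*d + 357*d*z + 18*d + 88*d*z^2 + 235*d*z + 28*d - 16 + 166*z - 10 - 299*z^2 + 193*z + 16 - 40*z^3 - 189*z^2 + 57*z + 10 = -48*d^2*z + d*(88*z^2 + 592*z) - 40*z^3 - 488*z^2 + 416*z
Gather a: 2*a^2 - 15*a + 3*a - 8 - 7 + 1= 2*a^2 - 12*a - 14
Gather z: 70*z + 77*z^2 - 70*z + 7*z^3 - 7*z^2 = 7*z^3 + 70*z^2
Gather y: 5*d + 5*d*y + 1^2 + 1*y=5*d + y*(5*d + 1) + 1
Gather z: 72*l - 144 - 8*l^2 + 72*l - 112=-8*l^2 + 144*l - 256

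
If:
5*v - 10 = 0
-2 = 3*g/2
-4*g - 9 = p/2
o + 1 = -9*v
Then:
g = -4/3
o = -19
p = -22/3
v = 2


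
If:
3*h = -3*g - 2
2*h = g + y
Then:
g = -y/3 - 4/9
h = y/3 - 2/9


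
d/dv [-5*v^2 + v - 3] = 1 - 10*v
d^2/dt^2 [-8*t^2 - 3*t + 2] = -16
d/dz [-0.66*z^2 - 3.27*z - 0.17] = -1.32*z - 3.27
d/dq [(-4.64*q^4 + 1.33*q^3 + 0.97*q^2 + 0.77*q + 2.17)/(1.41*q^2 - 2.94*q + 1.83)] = (-13.0848*q^5 + 42.8001*q^4 - 41.7852*q^3 + 3.3642*q^2 - 2.5692*q + 7.7889)/(1.9881*q^4 - 8.2908*q^3 + 13.8042*q^2 - 10.7604*q + 3.3489)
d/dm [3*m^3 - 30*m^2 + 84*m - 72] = 9*m^2 - 60*m + 84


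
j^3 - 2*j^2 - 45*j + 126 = (j - 6)*(j - 3)*(j + 7)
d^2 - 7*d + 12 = (d - 4)*(d - 3)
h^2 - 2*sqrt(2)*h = h*(h - 2*sqrt(2))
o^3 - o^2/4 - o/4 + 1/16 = (o - 1/2)*(o - 1/4)*(o + 1/2)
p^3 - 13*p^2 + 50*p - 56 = (p - 7)*(p - 4)*(p - 2)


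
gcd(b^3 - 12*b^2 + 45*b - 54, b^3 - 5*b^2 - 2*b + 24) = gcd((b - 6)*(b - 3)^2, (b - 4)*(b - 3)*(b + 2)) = b - 3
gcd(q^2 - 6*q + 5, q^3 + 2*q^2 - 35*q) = q - 5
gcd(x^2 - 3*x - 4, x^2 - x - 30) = 1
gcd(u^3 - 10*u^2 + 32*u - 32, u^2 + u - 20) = u - 4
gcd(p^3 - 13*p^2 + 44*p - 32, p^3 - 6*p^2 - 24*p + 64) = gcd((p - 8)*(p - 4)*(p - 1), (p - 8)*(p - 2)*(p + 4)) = p - 8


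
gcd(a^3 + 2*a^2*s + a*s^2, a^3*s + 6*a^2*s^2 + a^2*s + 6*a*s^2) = a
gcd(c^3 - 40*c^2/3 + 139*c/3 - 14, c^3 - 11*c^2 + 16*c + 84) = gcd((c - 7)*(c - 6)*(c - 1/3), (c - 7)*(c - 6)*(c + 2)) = c^2 - 13*c + 42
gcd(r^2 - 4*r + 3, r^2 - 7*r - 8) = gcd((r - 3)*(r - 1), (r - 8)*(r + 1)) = 1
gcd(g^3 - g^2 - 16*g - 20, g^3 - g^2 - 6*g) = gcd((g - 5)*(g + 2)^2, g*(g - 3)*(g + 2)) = g + 2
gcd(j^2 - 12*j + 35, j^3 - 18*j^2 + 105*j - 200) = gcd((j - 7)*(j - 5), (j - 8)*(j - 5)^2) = j - 5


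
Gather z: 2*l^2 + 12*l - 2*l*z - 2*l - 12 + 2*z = 2*l^2 + 10*l + z*(2 - 2*l) - 12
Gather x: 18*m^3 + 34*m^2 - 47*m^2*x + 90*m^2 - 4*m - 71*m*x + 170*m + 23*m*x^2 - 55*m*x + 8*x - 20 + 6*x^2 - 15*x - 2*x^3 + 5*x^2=18*m^3 + 124*m^2 + 166*m - 2*x^3 + x^2*(23*m + 11) + x*(-47*m^2 - 126*m - 7) - 20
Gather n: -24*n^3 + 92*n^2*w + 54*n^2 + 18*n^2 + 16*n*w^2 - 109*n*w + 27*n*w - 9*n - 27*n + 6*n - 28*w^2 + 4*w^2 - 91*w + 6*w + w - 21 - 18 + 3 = -24*n^3 + n^2*(92*w + 72) + n*(16*w^2 - 82*w - 30) - 24*w^2 - 84*w - 36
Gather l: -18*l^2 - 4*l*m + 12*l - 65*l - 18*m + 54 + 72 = -18*l^2 + l*(-4*m - 53) - 18*m + 126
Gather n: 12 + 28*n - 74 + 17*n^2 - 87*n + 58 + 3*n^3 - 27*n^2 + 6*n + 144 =3*n^3 - 10*n^2 - 53*n + 140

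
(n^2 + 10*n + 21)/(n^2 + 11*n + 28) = (n + 3)/(n + 4)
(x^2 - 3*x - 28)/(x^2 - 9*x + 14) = (x + 4)/(x - 2)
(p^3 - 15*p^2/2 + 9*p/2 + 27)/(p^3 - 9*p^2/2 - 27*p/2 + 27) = (2*p^2 - 3*p - 9)/(2*p^2 + 3*p - 9)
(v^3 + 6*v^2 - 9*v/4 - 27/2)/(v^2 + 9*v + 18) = (v^2 - 9/4)/(v + 3)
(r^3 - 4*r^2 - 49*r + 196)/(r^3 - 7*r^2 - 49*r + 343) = (r - 4)/(r - 7)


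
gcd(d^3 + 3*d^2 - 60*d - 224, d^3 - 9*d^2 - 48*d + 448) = d^2 - d - 56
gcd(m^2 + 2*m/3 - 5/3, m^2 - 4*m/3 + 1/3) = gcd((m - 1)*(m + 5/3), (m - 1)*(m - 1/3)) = m - 1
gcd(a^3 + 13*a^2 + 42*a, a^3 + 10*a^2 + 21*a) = a^2 + 7*a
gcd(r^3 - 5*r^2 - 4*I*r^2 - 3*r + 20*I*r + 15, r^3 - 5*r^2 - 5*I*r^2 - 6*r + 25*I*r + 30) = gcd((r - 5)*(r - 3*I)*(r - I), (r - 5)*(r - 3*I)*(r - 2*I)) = r^2 + r*(-5 - 3*I) + 15*I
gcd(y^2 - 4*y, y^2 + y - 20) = y - 4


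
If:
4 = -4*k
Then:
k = -1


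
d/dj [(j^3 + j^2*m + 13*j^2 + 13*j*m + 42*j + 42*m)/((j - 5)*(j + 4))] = (j^4 - 2*j^3 - 14*j^2*m - 115*j^2 - 124*j*m - 520*j - 218*m - 840)/(j^4 - 2*j^3 - 39*j^2 + 40*j + 400)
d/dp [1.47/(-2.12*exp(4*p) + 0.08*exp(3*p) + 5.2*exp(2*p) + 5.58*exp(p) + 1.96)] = (12.4656*exp(3*p) - 0.3528*exp(2*p) - 15.288*exp(p) - 8.2026)*exp(p)/(-2.12*exp(4*p) + 0.08*exp(3*p) + 5.2*exp(2*p) + 5.58*exp(p) + 1.96)^2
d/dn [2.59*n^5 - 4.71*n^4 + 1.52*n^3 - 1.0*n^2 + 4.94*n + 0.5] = 12.95*n^4 - 18.84*n^3 + 4.56*n^2 - 2.0*n + 4.94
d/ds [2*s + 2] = 2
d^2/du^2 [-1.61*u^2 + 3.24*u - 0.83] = -3.22000000000000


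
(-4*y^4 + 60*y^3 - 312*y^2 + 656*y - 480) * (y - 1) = -4*y^5 + 64*y^4 - 372*y^3 + 968*y^2 - 1136*y + 480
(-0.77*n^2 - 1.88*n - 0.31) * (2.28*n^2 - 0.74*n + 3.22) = -1.7556*n^4 - 3.7166*n^3 - 1.795*n^2 - 5.8242*n - 0.9982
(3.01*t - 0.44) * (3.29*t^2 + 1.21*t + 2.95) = 9.9029*t^3 + 2.1945*t^2 + 8.3471*t - 1.298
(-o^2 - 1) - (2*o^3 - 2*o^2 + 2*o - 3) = -2*o^3 + o^2 - 2*o + 2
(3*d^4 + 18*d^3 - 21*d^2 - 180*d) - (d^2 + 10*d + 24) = 3*d^4 + 18*d^3 - 22*d^2 - 190*d - 24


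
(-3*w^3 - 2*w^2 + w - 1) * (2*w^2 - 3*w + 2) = -6*w^5 + 5*w^4 + 2*w^3 - 9*w^2 + 5*w - 2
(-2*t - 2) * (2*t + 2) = -4*t^2 - 8*t - 4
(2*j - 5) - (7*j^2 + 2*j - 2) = -7*j^2 - 3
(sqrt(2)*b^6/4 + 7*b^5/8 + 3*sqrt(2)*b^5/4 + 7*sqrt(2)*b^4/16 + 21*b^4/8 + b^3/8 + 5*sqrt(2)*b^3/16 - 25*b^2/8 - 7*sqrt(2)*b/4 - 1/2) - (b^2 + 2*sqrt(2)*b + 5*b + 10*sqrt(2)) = sqrt(2)*b^6/4 + 7*b^5/8 + 3*sqrt(2)*b^5/4 + 7*sqrt(2)*b^4/16 + 21*b^4/8 + b^3/8 + 5*sqrt(2)*b^3/16 - 33*b^2/8 - 15*sqrt(2)*b/4 - 5*b - 10*sqrt(2) - 1/2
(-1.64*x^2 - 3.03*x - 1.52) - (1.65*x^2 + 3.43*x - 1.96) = -3.29*x^2 - 6.46*x + 0.44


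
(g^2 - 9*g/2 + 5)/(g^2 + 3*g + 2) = (g^2 - 9*g/2 + 5)/(g^2 + 3*g + 2)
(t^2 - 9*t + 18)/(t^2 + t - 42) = (t - 3)/(t + 7)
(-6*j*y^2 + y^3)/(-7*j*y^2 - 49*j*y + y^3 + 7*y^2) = y*(6*j - y)/(7*j*y + 49*j - y^2 - 7*y)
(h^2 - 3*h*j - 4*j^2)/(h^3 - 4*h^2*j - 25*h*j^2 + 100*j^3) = (h + j)/(h^2 - 25*j^2)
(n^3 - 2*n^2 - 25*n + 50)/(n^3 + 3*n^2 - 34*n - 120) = (n^2 - 7*n + 10)/(n^2 - 2*n - 24)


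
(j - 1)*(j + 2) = j^2 + j - 2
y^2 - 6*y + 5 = (y - 5)*(y - 1)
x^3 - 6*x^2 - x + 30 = (x - 5)*(x - 3)*(x + 2)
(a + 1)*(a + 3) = a^2 + 4*a + 3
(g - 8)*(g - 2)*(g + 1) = g^3 - 9*g^2 + 6*g + 16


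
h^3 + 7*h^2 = h^2*(h + 7)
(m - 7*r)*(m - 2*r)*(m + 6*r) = m^3 - 3*m^2*r - 40*m*r^2 + 84*r^3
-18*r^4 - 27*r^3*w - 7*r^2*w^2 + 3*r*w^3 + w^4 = (-3*r + w)*(r + w)*(2*r + w)*(3*r + w)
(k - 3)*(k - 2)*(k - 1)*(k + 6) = k^4 - 25*k^2 + 60*k - 36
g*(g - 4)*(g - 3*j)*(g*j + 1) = g^4*j - 3*g^3*j^2 - 4*g^3*j + g^3 + 12*g^2*j^2 - 3*g^2*j - 4*g^2 + 12*g*j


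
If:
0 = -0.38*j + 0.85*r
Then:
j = 2.23684210526316*r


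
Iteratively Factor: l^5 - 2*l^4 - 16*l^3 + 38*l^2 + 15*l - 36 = (l - 1)*(l^4 - l^3 - 17*l^2 + 21*l + 36) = (l - 3)*(l - 1)*(l^3 + 2*l^2 - 11*l - 12) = (l - 3)*(l - 1)*(l + 1)*(l^2 + l - 12) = (l - 3)^2*(l - 1)*(l + 1)*(l + 4)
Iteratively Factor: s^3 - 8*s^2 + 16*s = (s - 4)*(s^2 - 4*s) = s*(s - 4)*(s - 4)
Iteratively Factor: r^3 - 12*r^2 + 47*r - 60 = (r - 4)*(r^2 - 8*r + 15) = (r - 5)*(r - 4)*(r - 3)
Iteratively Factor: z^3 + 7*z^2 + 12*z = (z + 4)*(z^2 + 3*z) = (z + 3)*(z + 4)*(z)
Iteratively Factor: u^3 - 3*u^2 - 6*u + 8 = (u + 2)*(u^2 - 5*u + 4) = (u - 4)*(u + 2)*(u - 1)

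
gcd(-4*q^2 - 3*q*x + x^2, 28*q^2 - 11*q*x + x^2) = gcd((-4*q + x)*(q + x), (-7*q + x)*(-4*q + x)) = -4*q + x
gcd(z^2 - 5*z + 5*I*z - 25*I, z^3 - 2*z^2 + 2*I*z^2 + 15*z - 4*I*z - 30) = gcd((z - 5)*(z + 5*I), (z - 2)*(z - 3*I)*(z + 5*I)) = z + 5*I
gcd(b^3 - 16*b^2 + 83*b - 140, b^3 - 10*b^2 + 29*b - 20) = b^2 - 9*b + 20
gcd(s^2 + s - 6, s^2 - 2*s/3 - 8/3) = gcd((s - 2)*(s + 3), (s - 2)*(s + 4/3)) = s - 2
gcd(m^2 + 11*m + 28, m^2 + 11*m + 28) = m^2 + 11*m + 28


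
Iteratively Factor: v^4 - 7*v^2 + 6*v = (v - 2)*(v^3 + 2*v^2 - 3*v) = (v - 2)*(v + 3)*(v^2 - v) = (v - 2)*(v - 1)*(v + 3)*(v)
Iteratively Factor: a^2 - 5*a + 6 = (a - 3)*(a - 2)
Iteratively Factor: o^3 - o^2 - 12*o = (o)*(o^2 - o - 12) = o*(o + 3)*(o - 4)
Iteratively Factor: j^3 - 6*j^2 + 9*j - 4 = (j - 1)*(j^2 - 5*j + 4) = (j - 4)*(j - 1)*(j - 1)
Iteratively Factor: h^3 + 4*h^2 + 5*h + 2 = (h + 1)*(h^2 + 3*h + 2) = (h + 1)^2*(h + 2)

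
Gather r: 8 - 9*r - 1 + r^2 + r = r^2 - 8*r + 7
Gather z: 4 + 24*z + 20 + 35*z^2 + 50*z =35*z^2 + 74*z + 24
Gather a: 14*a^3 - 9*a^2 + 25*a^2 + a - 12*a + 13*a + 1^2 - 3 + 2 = 14*a^3 + 16*a^2 + 2*a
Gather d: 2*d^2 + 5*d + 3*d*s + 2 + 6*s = 2*d^2 + d*(3*s + 5) + 6*s + 2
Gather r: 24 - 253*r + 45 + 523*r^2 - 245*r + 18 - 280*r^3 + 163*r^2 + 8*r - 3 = -280*r^3 + 686*r^2 - 490*r + 84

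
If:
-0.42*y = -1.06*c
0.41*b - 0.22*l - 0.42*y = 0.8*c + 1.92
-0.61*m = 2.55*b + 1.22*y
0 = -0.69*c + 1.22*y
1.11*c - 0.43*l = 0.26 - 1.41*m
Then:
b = 0.52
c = 0.00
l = -7.76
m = -2.18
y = 0.00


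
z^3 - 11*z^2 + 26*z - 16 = (z - 8)*(z - 2)*(z - 1)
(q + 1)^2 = q^2 + 2*q + 1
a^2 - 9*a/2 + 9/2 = (a - 3)*(a - 3/2)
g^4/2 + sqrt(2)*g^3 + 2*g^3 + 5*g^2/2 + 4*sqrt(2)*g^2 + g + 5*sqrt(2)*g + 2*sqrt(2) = (g/2 + 1)*(g + 1)^2*(g + 2*sqrt(2))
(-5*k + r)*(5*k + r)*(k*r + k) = -25*k^3*r - 25*k^3 + k*r^3 + k*r^2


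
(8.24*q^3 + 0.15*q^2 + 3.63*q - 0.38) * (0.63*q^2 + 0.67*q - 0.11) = 5.1912*q^5 + 5.6153*q^4 + 1.481*q^3 + 2.1762*q^2 - 0.6539*q + 0.0418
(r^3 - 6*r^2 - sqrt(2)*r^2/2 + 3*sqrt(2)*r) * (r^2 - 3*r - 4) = r^5 - 9*r^4 - sqrt(2)*r^4/2 + 9*sqrt(2)*r^3/2 + 14*r^3 - 7*sqrt(2)*r^2 + 24*r^2 - 12*sqrt(2)*r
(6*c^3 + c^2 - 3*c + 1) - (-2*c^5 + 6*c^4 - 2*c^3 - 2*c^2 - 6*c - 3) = 2*c^5 - 6*c^4 + 8*c^3 + 3*c^2 + 3*c + 4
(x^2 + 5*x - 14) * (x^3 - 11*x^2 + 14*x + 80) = x^5 - 6*x^4 - 55*x^3 + 304*x^2 + 204*x - 1120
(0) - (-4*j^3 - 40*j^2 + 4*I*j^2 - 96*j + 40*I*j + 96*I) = 4*j^3 + 40*j^2 - 4*I*j^2 + 96*j - 40*I*j - 96*I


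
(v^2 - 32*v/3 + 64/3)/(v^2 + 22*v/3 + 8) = (3*v^2 - 32*v + 64)/(3*v^2 + 22*v + 24)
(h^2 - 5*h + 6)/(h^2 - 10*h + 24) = (h^2 - 5*h + 6)/(h^2 - 10*h + 24)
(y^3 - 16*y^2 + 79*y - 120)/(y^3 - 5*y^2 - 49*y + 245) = (y^2 - 11*y + 24)/(y^2 - 49)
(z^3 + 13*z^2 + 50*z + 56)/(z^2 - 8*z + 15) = (z^3 + 13*z^2 + 50*z + 56)/(z^2 - 8*z + 15)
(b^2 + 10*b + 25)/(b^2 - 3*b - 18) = (b^2 + 10*b + 25)/(b^2 - 3*b - 18)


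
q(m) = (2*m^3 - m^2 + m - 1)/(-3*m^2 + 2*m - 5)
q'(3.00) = -0.77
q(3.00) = -1.81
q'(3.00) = -0.77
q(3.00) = -1.81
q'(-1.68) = -0.63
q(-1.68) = 0.89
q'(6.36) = -0.69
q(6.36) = -4.22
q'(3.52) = -0.75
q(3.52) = -2.20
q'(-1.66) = -0.62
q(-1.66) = 0.88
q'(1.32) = -0.83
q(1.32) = -0.42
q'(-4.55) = -0.68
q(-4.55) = 2.82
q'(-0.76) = -0.42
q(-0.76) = 0.39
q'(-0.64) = -0.36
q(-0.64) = 0.34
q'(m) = (6*m - 2)*(2*m^3 - m^2 + m - 1)/(-3*m^2 + 2*m - 5)^2 + (6*m^2 - 2*m + 1)/(-3*m^2 + 2*m - 5) = (-6*m^4 + 8*m^3 - 29*m^2 + 4*m - 3)/(9*m^4 - 12*m^3 + 34*m^2 - 20*m + 25)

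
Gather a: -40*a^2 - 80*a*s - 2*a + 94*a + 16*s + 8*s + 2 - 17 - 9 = -40*a^2 + a*(92 - 80*s) + 24*s - 24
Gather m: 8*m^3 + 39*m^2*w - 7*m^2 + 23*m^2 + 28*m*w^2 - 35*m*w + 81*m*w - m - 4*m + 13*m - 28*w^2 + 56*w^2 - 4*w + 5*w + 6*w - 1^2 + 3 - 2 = 8*m^3 + m^2*(39*w + 16) + m*(28*w^2 + 46*w + 8) + 28*w^2 + 7*w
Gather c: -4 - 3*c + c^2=c^2 - 3*c - 4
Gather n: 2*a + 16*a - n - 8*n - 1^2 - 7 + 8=18*a - 9*n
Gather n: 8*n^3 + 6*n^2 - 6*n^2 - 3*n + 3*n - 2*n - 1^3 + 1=8*n^3 - 2*n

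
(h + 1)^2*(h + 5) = h^3 + 7*h^2 + 11*h + 5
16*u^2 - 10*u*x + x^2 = (-8*u + x)*(-2*u + x)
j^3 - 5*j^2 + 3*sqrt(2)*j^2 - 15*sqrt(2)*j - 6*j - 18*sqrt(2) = (j - 6)*(j + 1)*(j + 3*sqrt(2))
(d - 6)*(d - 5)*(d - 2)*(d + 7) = d^4 - 6*d^3 - 39*d^2 + 304*d - 420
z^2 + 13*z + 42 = (z + 6)*(z + 7)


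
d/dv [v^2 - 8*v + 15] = 2*v - 8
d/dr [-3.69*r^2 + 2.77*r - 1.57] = 2.77 - 7.38*r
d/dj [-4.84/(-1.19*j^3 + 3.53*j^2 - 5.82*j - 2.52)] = (-17.2788*j^2 + 34.1704*j - 28.1688)/(1.19*j^3 - 3.53*j^2 + 5.82*j + 2.52)^2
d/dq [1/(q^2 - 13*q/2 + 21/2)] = 2*(13 - 4*q)/(2*q^2 - 13*q + 21)^2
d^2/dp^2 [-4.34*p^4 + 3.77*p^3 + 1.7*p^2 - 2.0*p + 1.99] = -52.08*p^2 + 22.62*p + 3.4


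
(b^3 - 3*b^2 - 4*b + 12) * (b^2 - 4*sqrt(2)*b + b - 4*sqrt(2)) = b^5 - 4*sqrt(2)*b^4 - 2*b^4 - 7*b^3 + 8*sqrt(2)*b^3 + 8*b^2 + 28*sqrt(2)*b^2 - 32*sqrt(2)*b + 12*b - 48*sqrt(2)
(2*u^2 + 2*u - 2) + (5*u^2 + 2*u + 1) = 7*u^2 + 4*u - 1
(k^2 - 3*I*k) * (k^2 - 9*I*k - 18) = k^4 - 12*I*k^3 - 45*k^2 + 54*I*k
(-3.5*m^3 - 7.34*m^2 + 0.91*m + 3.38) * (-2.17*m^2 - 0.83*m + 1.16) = 7.595*m^5 + 18.8328*m^4 + 0.0575000000000001*m^3 - 16.6043*m^2 - 1.7498*m + 3.9208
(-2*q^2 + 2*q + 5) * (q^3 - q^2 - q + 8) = -2*q^5 + 4*q^4 + 5*q^3 - 23*q^2 + 11*q + 40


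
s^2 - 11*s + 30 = (s - 6)*(s - 5)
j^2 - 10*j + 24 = (j - 6)*(j - 4)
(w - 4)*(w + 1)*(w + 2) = w^3 - w^2 - 10*w - 8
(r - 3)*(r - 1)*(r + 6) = r^3 + 2*r^2 - 21*r + 18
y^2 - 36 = (y - 6)*(y + 6)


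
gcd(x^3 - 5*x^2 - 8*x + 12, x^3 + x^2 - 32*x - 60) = x^2 - 4*x - 12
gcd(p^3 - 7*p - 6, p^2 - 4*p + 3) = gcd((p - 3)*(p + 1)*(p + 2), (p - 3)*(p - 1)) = p - 3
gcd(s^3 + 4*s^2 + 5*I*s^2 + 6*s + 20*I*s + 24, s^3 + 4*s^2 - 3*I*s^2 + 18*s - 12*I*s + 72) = s + 4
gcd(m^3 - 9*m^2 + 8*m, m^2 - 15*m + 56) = m - 8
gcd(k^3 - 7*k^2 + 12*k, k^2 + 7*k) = k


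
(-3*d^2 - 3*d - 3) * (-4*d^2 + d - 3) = 12*d^4 + 9*d^3 + 18*d^2 + 6*d + 9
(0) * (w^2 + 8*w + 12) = 0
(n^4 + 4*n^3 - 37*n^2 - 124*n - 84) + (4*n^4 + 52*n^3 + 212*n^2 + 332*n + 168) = 5*n^4 + 56*n^3 + 175*n^2 + 208*n + 84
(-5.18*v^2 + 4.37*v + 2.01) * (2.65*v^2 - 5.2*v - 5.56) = -13.727*v^4 + 38.5165*v^3 + 11.4033*v^2 - 34.7492*v - 11.1756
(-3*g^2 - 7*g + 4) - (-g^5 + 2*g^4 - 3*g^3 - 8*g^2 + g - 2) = g^5 - 2*g^4 + 3*g^3 + 5*g^2 - 8*g + 6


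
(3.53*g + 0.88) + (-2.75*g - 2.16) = 0.78*g - 1.28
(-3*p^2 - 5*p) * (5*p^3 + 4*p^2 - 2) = -15*p^5 - 37*p^4 - 20*p^3 + 6*p^2 + 10*p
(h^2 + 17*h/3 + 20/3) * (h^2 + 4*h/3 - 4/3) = h^4 + 7*h^3 + 116*h^2/9 + 4*h/3 - 80/9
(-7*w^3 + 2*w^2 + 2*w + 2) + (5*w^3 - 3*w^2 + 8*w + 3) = -2*w^3 - w^2 + 10*w + 5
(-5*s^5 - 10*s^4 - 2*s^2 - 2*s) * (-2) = 10*s^5 + 20*s^4 + 4*s^2 + 4*s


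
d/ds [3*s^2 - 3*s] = 6*s - 3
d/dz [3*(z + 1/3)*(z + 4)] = 6*z + 13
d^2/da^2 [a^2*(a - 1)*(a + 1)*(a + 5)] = 20*a^3 + 60*a^2 - 6*a - 10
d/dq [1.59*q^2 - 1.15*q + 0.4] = 3.18*q - 1.15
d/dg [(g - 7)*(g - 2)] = 2*g - 9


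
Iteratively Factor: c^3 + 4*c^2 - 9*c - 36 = (c + 3)*(c^2 + c - 12) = (c - 3)*(c + 3)*(c + 4)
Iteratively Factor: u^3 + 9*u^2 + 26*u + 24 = (u + 4)*(u^2 + 5*u + 6) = (u + 2)*(u + 4)*(u + 3)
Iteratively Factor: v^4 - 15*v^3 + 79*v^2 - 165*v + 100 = (v - 1)*(v^3 - 14*v^2 + 65*v - 100) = (v - 5)*(v - 1)*(v^2 - 9*v + 20) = (v - 5)*(v - 4)*(v - 1)*(v - 5)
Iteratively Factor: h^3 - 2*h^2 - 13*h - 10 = (h + 1)*(h^2 - 3*h - 10) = (h + 1)*(h + 2)*(h - 5)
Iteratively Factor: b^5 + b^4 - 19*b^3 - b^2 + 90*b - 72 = (b - 1)*(b^4 + 2*b^3 - 17*b^2 - 18*b + 72) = (b - 1)*(b + 3)*(b^3 - b^2 - 14*b + 24) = (b - 1)*(b + 3)*(b + 4)*(b^2 - 5*b + 6) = (b - 3)*(b - 1)*(b + 3)*(b + 4)*(b - 2)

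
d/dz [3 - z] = -1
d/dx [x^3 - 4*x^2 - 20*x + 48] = 3*x^2 - 8*x - 20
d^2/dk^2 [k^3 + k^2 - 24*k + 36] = 6*k + 2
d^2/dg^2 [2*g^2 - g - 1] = 4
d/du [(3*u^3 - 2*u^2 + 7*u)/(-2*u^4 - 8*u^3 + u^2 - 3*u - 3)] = (6*u^6 - 8*u^5 + 29*u^4 + 94*u^3 - 28*u^2 + 12*u - 21)/(4*u^8 + 32*u^7 + 60*u^6 - 4*u^5 + 61*u^4 + 42*u^3 + 3*u^2 + 18*u + 9)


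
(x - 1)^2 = x^2 - 2*x + 1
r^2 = r^2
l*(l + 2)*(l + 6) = l^3 + 8*l^2 + 12*l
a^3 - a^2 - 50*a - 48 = (a - 8)*(a + 1)*(a + 6)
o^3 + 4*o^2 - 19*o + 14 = (o - 2)*(o - 1)*(o + 7)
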